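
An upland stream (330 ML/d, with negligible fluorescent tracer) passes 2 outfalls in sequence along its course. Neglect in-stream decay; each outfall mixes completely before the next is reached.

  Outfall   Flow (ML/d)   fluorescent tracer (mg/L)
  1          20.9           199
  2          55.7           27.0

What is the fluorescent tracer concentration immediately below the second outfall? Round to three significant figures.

After outfall 1: Q = 330.0 + 20.90 = 350.9 ML/d; C = (330.0·0 + 20.90·199.0)/350.9 = 11.85 mg/L.
After outfall 2: Q = 350.9 + 55.70 = 406.6 ML/d; C = (350.9·11.85 + 55.70·27.00)/406.6 = 13.93 mg/L.

13.9 mg/L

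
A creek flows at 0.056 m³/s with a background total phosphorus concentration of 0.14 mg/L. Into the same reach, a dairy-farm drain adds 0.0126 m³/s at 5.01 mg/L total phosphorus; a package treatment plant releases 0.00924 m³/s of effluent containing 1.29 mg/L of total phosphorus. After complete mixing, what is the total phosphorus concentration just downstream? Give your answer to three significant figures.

1.06 mg/L

Mixed concentration C = ΣQC/ΣQ = (0.05600·0.1400 + 0.01260·5.010 + 0.009240·1.290) / 0.07784 = 0.08289/0.07784 = 1.065 mg/L.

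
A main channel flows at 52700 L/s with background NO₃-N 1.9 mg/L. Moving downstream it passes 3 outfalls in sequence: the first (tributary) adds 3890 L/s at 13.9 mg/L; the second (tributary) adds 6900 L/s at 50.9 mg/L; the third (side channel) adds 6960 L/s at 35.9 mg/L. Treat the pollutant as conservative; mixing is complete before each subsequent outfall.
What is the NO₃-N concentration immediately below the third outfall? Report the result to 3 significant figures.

Outfall 1: combined Q = 56590 L/s; C = (52700·1.900 + 3890·13.90)/56590 = 2.725 mg/L.
Outfall 2: combined Q = 63490 L/s; C = (56590·2.725 + 6900·50.90)/63490 = 7.960 mg/L.
Outfall 3: combined Q = 70450 L/s; C = (63490·7.960 + 6960·35.90)/70450 = 10.72 mg/L.

10.7 mg/L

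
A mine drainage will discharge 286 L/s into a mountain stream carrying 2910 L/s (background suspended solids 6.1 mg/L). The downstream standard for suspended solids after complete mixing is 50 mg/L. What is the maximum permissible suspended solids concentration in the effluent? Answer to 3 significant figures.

At the limit, (Qr·Cr + Qe·Cₑ)/(Qr + Qe) = 50:
Cₑ = (3196·50 − 2910·6.100) / 286.0 = 496.7 mg/L.

497 mg/L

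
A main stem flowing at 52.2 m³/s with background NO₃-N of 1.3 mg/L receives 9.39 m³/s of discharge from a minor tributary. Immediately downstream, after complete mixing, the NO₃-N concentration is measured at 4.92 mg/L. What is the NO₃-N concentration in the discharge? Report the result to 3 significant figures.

Mass balance: 52.20·1.300 + 9.390·Cₑ = 61.59·4.920
→ Cₑ = (61.59·4.920 − 52.20·1.300) / 9.390 = 25.04 mg/L.

25.0 mg/L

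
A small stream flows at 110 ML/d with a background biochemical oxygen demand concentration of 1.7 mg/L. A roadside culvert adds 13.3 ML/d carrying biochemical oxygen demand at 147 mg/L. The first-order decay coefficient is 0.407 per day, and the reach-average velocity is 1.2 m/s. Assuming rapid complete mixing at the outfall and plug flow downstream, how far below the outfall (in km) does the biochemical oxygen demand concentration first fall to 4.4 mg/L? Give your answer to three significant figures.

Mass balance: C = (110.0·1.700 + 13.30·147.0) / 123.3 = 2142/123.3 = 17.37 mg/L.
Set 17.37·exp(−k·t) = 4.4 → t = ln(17.37/4.4)/k = 291500 s = 80.98 h.
Distance = v·t = 1.2·291500 = 349800 m = 349.8 km.

350 km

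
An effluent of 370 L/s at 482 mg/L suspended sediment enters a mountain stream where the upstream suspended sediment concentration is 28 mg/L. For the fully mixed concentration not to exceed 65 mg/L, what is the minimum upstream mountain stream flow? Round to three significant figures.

4170 L/s

Set C_mix = 65: (Q·28.00 + 370.0·482.0) / (Q + 370.0) = 65
→ Q = 370.0·(482.0 − 65)/(65 − 28.00) = 4170 L/s.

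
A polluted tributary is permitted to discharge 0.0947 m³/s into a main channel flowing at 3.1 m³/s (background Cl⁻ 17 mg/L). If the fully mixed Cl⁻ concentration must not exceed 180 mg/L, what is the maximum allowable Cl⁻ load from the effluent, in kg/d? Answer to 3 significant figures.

Mass balance at the limit: 3.100·17.00 + 0.09470·Cₑ = 3.195·180 → Cₑ = 5516 mg/L.
Load = 0.09470 m³/s × 5516 g/m³ × 86 400 s/d = 45130 kg/d.

45100 kg/d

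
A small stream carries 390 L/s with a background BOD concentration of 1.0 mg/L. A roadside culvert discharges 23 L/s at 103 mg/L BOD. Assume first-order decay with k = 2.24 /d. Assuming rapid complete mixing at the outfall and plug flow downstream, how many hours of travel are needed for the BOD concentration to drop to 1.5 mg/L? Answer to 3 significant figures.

After mixing, C = (390.0·1.000 + 23.00·103.0) / 413.0 = 2759/413.0 = 6.680 mg/L.
6.680·exp(−k·t) = 1.5 → t = ln(6.680/1.5)/k = 57610 s = 16.00 h.

16.0 h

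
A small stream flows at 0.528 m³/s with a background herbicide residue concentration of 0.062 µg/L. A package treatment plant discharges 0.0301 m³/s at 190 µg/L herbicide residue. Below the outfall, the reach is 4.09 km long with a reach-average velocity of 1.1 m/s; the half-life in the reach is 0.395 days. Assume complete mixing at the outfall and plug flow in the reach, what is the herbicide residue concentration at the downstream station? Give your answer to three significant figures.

9.56 µg/L

Conservation of mass: C = (0.5280·0.06200 + 0.03010·190.0) / 0.5581 = 5.752/0.5581 = 10.31 µg/L.
Travel time t = 4.09·1000 / 1.1 = 3718 s = 1.033 h.
Half-life 0.395 d → k = ln 2 / 0.395 = 1.755 d⁻¹.
First-order decay: C = 10.31·exp(−k·t) = 10.31·0.9273 = 9.556 µg/L.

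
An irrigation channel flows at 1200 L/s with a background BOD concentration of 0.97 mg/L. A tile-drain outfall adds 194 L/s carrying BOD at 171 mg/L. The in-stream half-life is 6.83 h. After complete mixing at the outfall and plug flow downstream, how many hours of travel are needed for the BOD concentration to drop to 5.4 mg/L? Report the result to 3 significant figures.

15.0 h

Mixed concentration C = ΣQC/ΣQ = (1200·0.9700 + 194.0·171.0) / 1394 = 34340/1394 = 24.63 mg/L.
Half-life 6.83 h → k = ln 2 / 6.83 = 0.1015 h⁻¹ = 2.436 d⁻¹.
24.63·exp(−k·t) = 5.4 → t = ln(24.63/5.4)/k = 53840 s = 14.95 h.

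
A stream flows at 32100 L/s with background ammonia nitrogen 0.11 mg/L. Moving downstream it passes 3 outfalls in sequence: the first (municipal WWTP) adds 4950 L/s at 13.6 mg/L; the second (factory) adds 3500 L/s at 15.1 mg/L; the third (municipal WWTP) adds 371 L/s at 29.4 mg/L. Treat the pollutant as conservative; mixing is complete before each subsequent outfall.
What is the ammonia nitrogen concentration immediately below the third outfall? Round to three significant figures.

3.29 mg/L

After outfall 1: Q = 32100 + 4950 = 37050 L/s; C = (32100·0.1100 + 4950·13.60)/37050 = 1.912 mg/L.
After outfall 2: Q = 37050 + 3500 = 40550 L/s; C = (37050·1.912 + 3500·15.10)/40550 = 3.051 mg/L.
After outfall 3: Q = 40550 + 371.0 = 40920 L/s; C = (40550·3.051 + 371.0·29.40)/40920 = 3.289 mg/L.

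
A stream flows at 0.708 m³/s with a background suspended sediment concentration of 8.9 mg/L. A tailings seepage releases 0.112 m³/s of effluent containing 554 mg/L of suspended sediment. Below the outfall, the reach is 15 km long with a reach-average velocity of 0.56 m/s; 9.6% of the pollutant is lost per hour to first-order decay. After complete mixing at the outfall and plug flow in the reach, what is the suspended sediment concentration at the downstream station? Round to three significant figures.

Flow-weighted average: C = (0.7080·8.900 + 0.1120·554.0) / 0.8200 = 68.35/0.8200 = 83.35 mg/L.
Travel time t = 15·1000 / 0.56 = 26790 s = 7.440 h.
9.6%/h lost → k = −ln(1 − 0.096) = 0.1009 h⁻¹.
Applying C = C₀e^(−kt): 83.35 × 0.4719 = 39.34 mg/L.

39.3 mg/L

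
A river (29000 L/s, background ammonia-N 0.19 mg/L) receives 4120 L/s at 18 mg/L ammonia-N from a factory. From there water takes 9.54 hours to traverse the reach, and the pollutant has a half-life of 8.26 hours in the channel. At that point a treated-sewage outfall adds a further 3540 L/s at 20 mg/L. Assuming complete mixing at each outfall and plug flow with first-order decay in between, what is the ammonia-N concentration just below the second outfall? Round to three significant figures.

2.91 mg/L

Mass balance: C = (29000·0.1900 + 4120·18.00) / 33120 = 79670/33120 = 2.405 mg/L; combined flow 33120 L/s.
Half-life 8.26 h → k = ln 2 / 8.26 = 0.08392 h⁻¹ = 2.014 d⁻¹.
Decay over the reach: 2.405·exp(−kt) = 2.405·0.4491 = 1.080 mg/L.
Second outfall: C = (33120·1.080 + 3540·20.00)/36660 = 2.907 mg/L.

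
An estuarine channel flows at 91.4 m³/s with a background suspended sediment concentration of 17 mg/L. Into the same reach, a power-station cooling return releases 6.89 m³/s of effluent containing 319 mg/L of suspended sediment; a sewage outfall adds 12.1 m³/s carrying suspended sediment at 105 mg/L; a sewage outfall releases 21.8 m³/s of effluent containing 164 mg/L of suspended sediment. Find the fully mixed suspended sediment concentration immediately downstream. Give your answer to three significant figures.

65.0 mg/L

Mass balance: C = (91.40·17.00 + 6.890·319.0 + 12.10·105.0 + 21.80·164.0) / 132.2 = 8597/132.2 = 65.04 mg/L.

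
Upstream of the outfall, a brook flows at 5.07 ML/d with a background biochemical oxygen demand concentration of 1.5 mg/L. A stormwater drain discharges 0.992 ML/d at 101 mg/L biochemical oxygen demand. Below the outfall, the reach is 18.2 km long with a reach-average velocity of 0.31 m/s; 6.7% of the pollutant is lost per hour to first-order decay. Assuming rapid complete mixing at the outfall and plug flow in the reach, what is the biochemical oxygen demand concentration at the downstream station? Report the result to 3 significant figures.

Mass balance: C = (5.070·1.500 + 0.9920·101.0) / 6.062 = 107.8/6.062 = 17.78 mg/L.
Travel time t = 18.2·1000 / 0.31 = 58710 s = 16.31 h.
6.7%/h lost → k = −ln(1 − 0.067) = 0.06935 h⁻¹.
Applying C = C₀e^(−kt): 17.78 × 0.3227 = 5.739 mg/L.

5.74 mg/L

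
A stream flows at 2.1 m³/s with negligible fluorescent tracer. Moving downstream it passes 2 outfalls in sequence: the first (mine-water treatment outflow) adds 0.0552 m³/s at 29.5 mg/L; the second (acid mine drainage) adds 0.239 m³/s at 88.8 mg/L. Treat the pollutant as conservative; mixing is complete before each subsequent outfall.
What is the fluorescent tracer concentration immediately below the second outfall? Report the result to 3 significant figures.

9.54 mg/L

Below outfall 1: Q → 2.155 m³/s, C = (2.100·0 + 0.05520·29.50)/2.155 = 0.7556 mg/L.
Below outfall 2: Q → 2.394 m³/s, C = (2.155·0.7556 + 0.2390·88.80)/2.394 = 9.545 mg/L.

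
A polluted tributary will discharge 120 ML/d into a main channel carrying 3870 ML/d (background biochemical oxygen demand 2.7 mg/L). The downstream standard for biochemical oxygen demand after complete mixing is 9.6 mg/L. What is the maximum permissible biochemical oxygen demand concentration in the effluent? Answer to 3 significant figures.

At the limit, (Qr·Cr + Qe·Cₑ)/(Qr + Qe) = 9.6:
Cₑ = (3990·9.6 − 3870·2.700) / 120.0 = 232.1 mg/L.

232 mg/L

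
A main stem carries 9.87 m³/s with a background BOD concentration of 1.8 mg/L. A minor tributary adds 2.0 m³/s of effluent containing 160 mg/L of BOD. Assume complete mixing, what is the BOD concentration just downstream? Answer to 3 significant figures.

Flow-weighted average: C = (9.870·1.800 + 2.000·160.0) / 11.87 = 337.8/11.87 = 28.46 mg/L.

28.5 mg/L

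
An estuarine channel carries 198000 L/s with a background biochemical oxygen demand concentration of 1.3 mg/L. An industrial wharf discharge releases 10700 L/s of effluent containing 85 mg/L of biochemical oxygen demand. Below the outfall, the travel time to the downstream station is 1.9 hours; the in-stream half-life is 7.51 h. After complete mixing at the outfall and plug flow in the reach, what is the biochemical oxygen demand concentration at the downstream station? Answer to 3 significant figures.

Mixed concentration C = ΣQC/ΣQ = (198000·1.300 + 10700·85.00) / 208700 = 1167000/208700 = 5.591 mg/L.
Half-life 7.51 h → k = ln 2 / 7.51 = 0.09230 h⁻¹ = 2.215 d⁻¹.
First-order decay: C = 5.591·exp(−k·t) = 5.591·0.8392 = 4.692 mg/L.

4.69 mg/L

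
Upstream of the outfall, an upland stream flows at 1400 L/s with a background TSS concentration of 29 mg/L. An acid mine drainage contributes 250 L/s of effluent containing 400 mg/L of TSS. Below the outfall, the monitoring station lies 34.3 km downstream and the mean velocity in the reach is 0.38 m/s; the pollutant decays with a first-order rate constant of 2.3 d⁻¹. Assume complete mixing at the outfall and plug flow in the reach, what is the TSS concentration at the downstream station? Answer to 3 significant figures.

After mixing, C = (1400·29.00 + 250.0·400.0) / 1650 = 140600/1650 = 85.21 mg/L.
Travel time t = 34.3·1000 / 0.38 = 90260 s = 25.07 h.
First-order decay: C = 85.21·exp(−k·t) = 85.21·0.09046 = 7.708 mg/L.

7.71 mg/L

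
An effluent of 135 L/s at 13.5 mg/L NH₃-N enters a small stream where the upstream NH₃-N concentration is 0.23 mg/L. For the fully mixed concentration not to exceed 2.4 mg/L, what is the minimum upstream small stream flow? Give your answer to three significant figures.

Set C_mix = 2.4: (Q·0.2300 + 135.0·13.50) / (Q + 135.0) = 2.4
→ Q = 135.0·(13.50 − 2.4)/(2.4 − 0.2300) = 690.6 L/s.

691 L/s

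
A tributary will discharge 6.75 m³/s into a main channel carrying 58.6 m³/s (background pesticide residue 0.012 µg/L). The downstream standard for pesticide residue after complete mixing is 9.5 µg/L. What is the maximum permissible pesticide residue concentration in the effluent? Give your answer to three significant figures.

At the limit, (Qr·Cr + Qe·Cₑ)/(Qr + Qe) = 9.5:
Cₑ = (65.35·9.5 − 58.60·0.01200) / 6.750 = 91.87 µg/L.

91.9 µg/L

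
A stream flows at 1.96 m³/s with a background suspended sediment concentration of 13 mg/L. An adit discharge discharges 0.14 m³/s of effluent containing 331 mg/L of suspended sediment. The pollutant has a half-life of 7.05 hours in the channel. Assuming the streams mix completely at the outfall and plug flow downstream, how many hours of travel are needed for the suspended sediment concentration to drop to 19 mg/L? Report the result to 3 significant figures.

Mass balance: C = (1.960·13.00 + 0.1400·331.0) / 2.100 = 71.82/2.100 = 34.20 mg/L.
Half-life 7.05 h → k = ln 2 / 7.05 = 0.09832 h⁻¹ = 2.360 d⁻¹.
34.20·exp(−k·t) = 19 → t = ln(34.20/19)/k = 21520 s = 5.978 h.

5.98 h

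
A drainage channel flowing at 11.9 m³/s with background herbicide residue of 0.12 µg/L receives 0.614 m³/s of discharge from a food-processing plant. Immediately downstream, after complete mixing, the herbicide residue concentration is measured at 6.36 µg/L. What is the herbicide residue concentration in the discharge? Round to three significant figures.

127 µg/L

Mass balance: 11.90·0.1200 + 0.6140·Cₑ = 12.51·6.360
→ Cₑ = (12.51·6.360 − 11.90·0.1200) / 0.6140 = 127.3 µg/L.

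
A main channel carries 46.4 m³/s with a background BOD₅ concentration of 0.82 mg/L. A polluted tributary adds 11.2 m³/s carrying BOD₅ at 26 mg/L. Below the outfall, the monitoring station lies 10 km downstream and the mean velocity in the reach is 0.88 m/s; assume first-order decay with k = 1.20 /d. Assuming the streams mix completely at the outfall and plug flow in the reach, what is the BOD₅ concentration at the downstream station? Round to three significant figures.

4.88 mg/L

Flow-weighted average: C = (46.40·0.8200 + 11.20·26.00) / 57.60 = 329.2/57.60 = 5.716 mg/L.
Travel time t = 10·1000 / 0.88 = 11360 s = 3.157 h.
After decay, C = 5.716 × e^(−kt) = 5.716 × 0.8540 = 4.882 mg/L.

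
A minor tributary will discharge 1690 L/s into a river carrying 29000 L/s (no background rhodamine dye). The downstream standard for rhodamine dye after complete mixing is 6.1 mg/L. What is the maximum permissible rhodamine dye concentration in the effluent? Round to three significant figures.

111 mg/L

At the limit, (Qr·Cr + Qe·Cₑ)/(Qr + Qe) = 6.1:
Cₑ = (30690·6.1 − 29000·0) / 1690 = 110.8 mg/L.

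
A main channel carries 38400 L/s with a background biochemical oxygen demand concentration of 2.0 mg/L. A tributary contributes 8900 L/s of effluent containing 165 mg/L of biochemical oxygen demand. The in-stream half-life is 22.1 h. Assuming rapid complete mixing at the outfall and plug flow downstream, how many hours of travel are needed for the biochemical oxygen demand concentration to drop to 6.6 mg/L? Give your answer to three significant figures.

Mass balance: C = (38400·2.000 + 8900·165.0) / 47300 = 1545000/47300 = 32.67 mg/L.
Half-life 22.1 h → k = ln 2 / 22.1 = 0.03136 h⁻¹ = 0.7527 d⁻¹.
32.67·exp(−k·t) = 6.6 → t = ln(32.67/6.6)/k = 183600 s = 50.99 h.

51.0 h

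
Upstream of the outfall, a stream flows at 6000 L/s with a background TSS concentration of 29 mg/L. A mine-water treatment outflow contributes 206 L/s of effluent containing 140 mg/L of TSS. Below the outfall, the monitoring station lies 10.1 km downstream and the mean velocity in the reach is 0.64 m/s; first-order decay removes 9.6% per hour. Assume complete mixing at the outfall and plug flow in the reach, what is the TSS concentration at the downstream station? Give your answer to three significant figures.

21.0 mg/L

Conservation of mass: C = (6000·29.00 + 206.0·140.0) / 6206 = 202800/6206 = 32.68 mg/L.
Travel time t = 10.1·1000 / 0.64 = 15780 s = 4.384 h.
9.6%/h lost → k = −ln(1 − 0.096) = 0.1009 h⁻¹.
Decay over the reach: 32.68·exp(−kt) = 32.68·0.6425 = 21.00 mg/L.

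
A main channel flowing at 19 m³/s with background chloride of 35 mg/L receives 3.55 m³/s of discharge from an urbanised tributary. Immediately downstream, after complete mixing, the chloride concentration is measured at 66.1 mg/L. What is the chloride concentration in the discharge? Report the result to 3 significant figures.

Mass balance: 19.00·35.00 + 3.550·Cₑ = 22.55·66.10
→ Cₑ = (22.55·66.10 − 19.00·35.00) / 3.550 = 232.6 mg/L.

233 mg/L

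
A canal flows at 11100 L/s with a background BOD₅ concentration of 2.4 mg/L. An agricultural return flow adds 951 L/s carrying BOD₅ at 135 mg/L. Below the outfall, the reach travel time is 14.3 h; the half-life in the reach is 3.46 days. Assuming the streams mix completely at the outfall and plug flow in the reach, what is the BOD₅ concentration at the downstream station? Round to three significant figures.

After mixing, C = (11100·2.400 + 951.0·135.0) / 12050 = 155000/12050 = 12.86 mg/L.
Half-life 3.46 d → k = ln 2 / 3.46 = 0.2003 d⁻¹.
Decay over the reach: 12.86·exp(−kt) = 12.86·0.8875 = 11.42 mg/L.

11.4 mg/L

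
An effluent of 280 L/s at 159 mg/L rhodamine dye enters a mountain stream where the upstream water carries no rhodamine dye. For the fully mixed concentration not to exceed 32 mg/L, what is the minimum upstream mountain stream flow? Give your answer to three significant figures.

Set C_mix = 32: (Q·0 + 280.0·159.0) / (Q + 280.0) = 32
→ Q = 280.0·(159.0 − 32)/(32 − 0) = 1111 L/s.

1110 L/s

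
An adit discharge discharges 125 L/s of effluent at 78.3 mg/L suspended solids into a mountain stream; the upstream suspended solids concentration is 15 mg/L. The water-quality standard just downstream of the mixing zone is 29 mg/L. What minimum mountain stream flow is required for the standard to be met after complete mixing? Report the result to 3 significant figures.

Set C_mix = 29: (Q·15.00 + 125.0·78.30) / (Q + 125.0) = 29
→ Q = 125.0·(78.30 − 29)/(29 − 15.00) = 440.2 L/s.

440 L/s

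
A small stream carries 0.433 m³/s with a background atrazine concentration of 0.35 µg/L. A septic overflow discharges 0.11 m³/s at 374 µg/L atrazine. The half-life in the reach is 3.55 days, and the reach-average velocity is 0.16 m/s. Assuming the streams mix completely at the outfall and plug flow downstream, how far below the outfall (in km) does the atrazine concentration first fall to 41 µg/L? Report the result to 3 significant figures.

43.7 km

Mixed concentration C = ΣQC/ΣQ = (0.4330·0.3500 + 0.1100·374.0) / 0.5430 = 41.29/0.5430 = 76.04 µg/L.
Half-life 3.55 d → k = ln 2 / 3.55 = 0.1953 d⁻¹.
Set 76.04·exp(−k·t) = 41 → t = ln(76.04/41)/k = 273300 s = 75.93 h.
Distance = v·t = 0.16·273300 = 43740 m = 43.74 km.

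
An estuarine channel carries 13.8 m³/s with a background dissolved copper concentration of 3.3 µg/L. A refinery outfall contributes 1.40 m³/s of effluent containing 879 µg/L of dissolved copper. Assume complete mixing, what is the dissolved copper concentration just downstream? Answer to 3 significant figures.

Mass balance: C = (13.80·3.300 + 1.400·879.0) / 15.20 = 1276/15.20 = 83.96 µg/L.

84.0 µg/L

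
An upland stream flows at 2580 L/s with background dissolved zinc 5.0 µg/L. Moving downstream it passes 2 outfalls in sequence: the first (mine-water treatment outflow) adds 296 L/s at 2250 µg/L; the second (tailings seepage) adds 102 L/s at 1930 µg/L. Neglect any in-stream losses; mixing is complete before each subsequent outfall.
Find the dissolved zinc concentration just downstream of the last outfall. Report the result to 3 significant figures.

294 µg/L

After outfall 1: Q = 2580 + 296.0 = 2876 L/s; C = (2580·5.000 + 296.0·2250)/2876 = 236.1 µg/L.
After outfall 2: Q = 2876 + 102.0 = 2978 L/s; C = (2876·236.1 + 102.0·1930)/2978 = 294.1 µg/L.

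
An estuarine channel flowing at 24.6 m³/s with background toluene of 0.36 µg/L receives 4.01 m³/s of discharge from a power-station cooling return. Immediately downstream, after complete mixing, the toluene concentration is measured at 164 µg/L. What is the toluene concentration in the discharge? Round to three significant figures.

1170 µg/L

Mass balance: 24.60·0.3600 + 4.010·Cₑ = 28.61·164.0
→ Cₑ = (28.61·164.0 − 24.60·0.3600) / 4.010 = 1168 µg/L.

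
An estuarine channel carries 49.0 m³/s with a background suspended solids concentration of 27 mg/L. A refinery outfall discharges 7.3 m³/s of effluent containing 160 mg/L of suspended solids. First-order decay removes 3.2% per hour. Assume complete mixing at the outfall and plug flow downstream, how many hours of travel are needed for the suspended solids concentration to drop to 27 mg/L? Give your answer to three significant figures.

15.2 h

Mixed concentration C = ΣQC/ΣQ = (49.00·27.00 + 7.300·160.0) / 56.30 = 2491/56.30 = 44.25 mg/L.
3.2%/h lost → k = −ln(1 − 0.032) = 0.03252 h⁻¹.
44.25·exp(−k·t) = 27 → t = ln(44.25/27)/k = 54670 s = 15.19 h.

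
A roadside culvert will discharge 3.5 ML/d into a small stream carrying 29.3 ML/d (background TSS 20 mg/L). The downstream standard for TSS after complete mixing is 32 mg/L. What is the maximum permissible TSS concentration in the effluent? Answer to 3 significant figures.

132 mg/L

At the limit, (Qr·Cr + Qe·Cₑ)/(Qr + Qe) = 32:
Cₑ = (32.80·32 − 29.30·20.00) / 3.500 = 132.5 mg/L.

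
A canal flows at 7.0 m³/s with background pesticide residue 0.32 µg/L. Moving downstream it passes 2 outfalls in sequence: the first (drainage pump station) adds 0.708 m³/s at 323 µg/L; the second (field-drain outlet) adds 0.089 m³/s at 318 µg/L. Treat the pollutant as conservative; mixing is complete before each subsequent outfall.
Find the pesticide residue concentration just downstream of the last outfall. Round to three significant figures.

33.2 µg/L

Below outfall 1: Q → 7.708 m³/s, C = (7.000·0.3200 + 0.7080·323.0)/7.708 = 29.96 µg/L.
Below outfall 2: Q → 7.797 m³/s, C = (7.708·29.96 + 0.08900·318.0)/7.797 = 33.25 µg/L.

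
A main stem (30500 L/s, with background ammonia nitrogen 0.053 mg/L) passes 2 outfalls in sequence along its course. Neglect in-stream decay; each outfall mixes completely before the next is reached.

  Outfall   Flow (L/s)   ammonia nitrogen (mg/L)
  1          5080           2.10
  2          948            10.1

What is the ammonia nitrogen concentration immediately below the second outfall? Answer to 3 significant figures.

Below outfall 1: Q → 35580 L/s, C = (30500·0.05300 + 5080·2.100)/35580 = 0.3453 mg/L.
Below outfall 2: Q → 36530 L/s, C = (35580·0.3453 + 948.0·10.10)/36530 = 0.5984 mg/L.

0.598 mg/L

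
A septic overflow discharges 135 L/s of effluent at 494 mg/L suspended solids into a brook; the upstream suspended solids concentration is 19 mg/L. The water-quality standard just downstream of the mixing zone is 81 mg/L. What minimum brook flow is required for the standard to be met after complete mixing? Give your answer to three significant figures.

899 L/s

Set C_mix = 81: (Q·19.00 + 135.0·494.0) / (Q + 135.0) = 81
→ Q = 135.0·(494.0 − 81)/(81 − 19.00) = 899.3 L/s.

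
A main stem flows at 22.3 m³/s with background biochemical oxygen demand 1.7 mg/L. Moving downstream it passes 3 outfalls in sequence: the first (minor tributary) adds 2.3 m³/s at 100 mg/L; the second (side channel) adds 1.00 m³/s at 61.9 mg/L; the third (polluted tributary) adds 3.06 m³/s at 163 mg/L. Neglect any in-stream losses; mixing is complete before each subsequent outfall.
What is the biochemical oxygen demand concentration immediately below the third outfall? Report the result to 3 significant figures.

Outfall 1: combined Q = 24.60 m³/s; C = (22.30·1.700 + 2.300·100.0)/24.60 = 10.89 mg/L.
Outfall 2: combined Q = 25.60 m³/s; C = (24.60·10.89 + 1.000·61.90)/25.60 = 12.88 mg/L.
Outfall 3: combined Q = 28.66 m³/s; C = (25.60·12.88 + 3.060·163.0)/28.66 = 28.91 mg/L.

28.9 mg/L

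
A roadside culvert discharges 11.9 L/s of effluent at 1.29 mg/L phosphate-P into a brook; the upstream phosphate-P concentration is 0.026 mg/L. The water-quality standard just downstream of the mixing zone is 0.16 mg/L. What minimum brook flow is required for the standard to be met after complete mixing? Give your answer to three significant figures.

100 L/s

Set C_mix = 0.16: (Q·0.02600 + 11.90·1.290) / (Q + 11.90) = 0.16
→ Q = 11.90·(1.290 − 0.16)/(0.16 − 0.02600) = 100.4 L/s.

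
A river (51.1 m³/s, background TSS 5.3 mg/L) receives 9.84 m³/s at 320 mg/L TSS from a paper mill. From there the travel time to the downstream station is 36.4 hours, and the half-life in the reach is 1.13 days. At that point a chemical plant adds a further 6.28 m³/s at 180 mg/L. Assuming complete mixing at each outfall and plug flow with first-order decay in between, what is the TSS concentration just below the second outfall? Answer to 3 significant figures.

After mixing, C = (51.10·5.300 + 9.840·320.0) / 60.94 = 3420/60.94 = 56.11 mg/L; combined flow 60.94 m³/s.
Half-life 1.13 d → k = ln 2 / 1.13 = 0.6134 d⁻¹.
Decay over the reach: 56.11·exp(−kt) = 56.11·0.3944 = 22.13 mg/L.
Second outfall: C = (60.94·22.13 + 6.280·180.0)/67.22 = 36.88 mg/L.

36.9 mg/L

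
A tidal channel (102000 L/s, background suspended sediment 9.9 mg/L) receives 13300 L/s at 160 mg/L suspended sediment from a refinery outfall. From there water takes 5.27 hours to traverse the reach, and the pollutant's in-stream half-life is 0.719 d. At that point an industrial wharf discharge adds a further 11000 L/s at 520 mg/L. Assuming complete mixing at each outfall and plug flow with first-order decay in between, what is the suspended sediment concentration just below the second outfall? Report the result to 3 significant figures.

65.4 mg/L

After mixing, C = (102000·9.900 + 13300·160.0) / 115300 = 3138000/115300 = 27.21 mg/L; combined flow 115300 L/s.
Half-life 0.719 d → k = ln 2 / 0.719 = 0.9640 d⁻¹.
After decay, C = 27.21 × e^(−kt) = 27.21 × 0.8092 = 22.02 mg/L.
Second outfall: C = (115300·22.02 + 11000·520.0)/126300 = 65.39 mg/L.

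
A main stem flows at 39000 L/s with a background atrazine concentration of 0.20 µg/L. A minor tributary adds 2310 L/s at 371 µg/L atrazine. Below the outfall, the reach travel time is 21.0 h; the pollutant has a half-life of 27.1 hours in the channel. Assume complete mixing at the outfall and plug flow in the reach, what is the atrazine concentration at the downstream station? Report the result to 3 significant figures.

12.2 µg/L

Flow-weighted average: C = (39000·0.2000 + 2310·371.0) / 41310 = 864800/41310 = 20.93 µg/L.
Half-life 27.1 h → k = ln 2 / 27.1 = 0.02558 h⁻¹ = 0.6139 d⁻¹.
After decay, C = 20.93 × e^(−kt) = 20.93 × 0.5844 = 12.23 µg/L.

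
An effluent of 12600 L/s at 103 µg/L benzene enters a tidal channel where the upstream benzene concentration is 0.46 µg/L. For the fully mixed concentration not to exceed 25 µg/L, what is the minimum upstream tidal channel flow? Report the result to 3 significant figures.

Set C_mix = 25: (Q·0.4600 + 12600·103.0) / (Q + 12600) = 25
→ Q = 12600·(103.0 − 25)/(25 − 0.4600) = 40050 L/s.

40000 L/s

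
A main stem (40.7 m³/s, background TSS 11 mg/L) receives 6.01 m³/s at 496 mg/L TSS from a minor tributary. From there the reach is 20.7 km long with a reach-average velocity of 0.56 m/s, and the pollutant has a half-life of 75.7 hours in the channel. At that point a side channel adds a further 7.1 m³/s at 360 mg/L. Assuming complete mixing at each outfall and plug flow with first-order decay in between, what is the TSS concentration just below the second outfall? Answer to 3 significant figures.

106 mg/L

Conservation of mass: C = (40.70·11.00 + 6.010·496.0) / 46.71 = 3429/46.71 = 73.40 mg/L; combined flow 46.71 m³/s.
Travel time t = 20.7·1000 / 0.56 = 36960 s = 10.27 h.
Half-life 75.7 h → k = ln 2 / 75.7 = 0.009157 h⁻¹ = 0.2198 d⁻¹.
After decay, C = 73.40 × e^(−kt) = 73.40 × 0.9103 = 66.82 mg/L.
At the second outfall, C = (46.71·66.82 + 7.100·360.0) / (46.71 + 7.100) = 105.5 mg/L.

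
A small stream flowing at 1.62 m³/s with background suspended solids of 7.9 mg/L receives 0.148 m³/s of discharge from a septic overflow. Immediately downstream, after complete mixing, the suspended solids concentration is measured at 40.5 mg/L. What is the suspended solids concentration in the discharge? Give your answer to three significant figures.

397 mg/L

Mass balance: 1.620·7.900 + 0.1480·Cₑ = 1.768·40.50
→ Cₑ = (1.768·40.50 − 1.620·7.900) / 0.1480 = 397.3 mg/L.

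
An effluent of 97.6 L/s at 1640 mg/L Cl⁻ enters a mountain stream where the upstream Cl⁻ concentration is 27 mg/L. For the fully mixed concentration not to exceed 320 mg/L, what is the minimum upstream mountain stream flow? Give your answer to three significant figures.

440 L/s

Set C_mix = 320: (Q·27.00 + 97.60·1640) / (Q + 97.60) = 320
→ Q = 97.60·(1640 − 320)/(320 − 27.00) = 439.7 L/s.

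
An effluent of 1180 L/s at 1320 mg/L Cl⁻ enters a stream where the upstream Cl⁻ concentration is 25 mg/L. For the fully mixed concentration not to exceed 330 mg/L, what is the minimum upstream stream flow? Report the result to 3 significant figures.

Set C_mix = 330: (Q·25.00 + 1180·1320) / (Q + 1180) = 330
→ Q = 1180·(1320 − 330)/(330 − 25.00) = 3830 L/s.

3830 L/s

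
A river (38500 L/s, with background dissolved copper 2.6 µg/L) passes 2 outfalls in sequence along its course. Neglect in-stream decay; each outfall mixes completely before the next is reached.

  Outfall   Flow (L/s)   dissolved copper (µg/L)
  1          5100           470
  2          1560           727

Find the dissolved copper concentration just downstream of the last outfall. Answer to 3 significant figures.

80.4 µg/L

After outfall 1: Q = 38500 + 5100 = 43600 L/s; C = (38500·2.600 + 5100·470.0)/43600 = 57.27 µg/L.
After outfall 2: Q = 43600 + 1560 = 45160 L/s; C = (43600·57.27 + 1560·727.0)/45160 = 80.41 µg/L.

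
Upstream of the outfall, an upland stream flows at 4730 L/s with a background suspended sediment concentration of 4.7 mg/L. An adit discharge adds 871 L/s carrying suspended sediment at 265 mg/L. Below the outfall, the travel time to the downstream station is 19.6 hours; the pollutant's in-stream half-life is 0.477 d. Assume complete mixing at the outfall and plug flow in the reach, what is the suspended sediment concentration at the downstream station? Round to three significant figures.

13.8 mg/L

Mixed concentration C = ΣQC/ΣQ = (4730·4.700 + 871.0·265.0) / 5601 = 253000/5601 = 45.18 mg/L.
Half-life 0.477 d → k = ln 2 / 0.477 = 1.453 d⁻¹.
Applying C = C₀e^(−kt): 45.18 × 0.3052 = 13.79 mg/L.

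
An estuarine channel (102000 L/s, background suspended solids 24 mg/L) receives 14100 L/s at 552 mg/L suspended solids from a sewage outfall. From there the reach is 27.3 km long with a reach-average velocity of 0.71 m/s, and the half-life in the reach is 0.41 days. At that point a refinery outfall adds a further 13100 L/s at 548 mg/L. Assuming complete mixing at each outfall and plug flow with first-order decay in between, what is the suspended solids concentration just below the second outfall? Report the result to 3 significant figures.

92.9 mg/L

Conservation of mass: C = (102000·24.00 + 14100·552.0) / 116100 = 10230000/116100 = 88.12 mg/L; combined flow 116100 L/s.
Travel time t = 27.3·1000 / 0.71 = 38450 s = 10.68 h.
Half-life 0.41 d → k = ln 2 / 0.41 = 1.691 d⁻¹.
After decay, C = 88.12 × e^(−kt) = 88.12 × 0.4712 = 41.53 mg/L.
At the second outfall, C = (116100·41.53 + 13100·548.0) / (116100 + 13100) = 92.88 mg/L.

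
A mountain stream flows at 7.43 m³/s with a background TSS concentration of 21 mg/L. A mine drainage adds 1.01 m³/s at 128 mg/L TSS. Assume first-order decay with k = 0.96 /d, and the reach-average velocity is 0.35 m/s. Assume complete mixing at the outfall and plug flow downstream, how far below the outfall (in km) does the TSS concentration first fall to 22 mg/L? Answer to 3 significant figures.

Mixed concentration C = ΣQC/ΣQ = (7.430·21.00 + 1.010·128.0) / 8.440 = 285.3/8.440 = 33.80 mg/L.
Set 33.80·exp(−k·t) = 22 → t = ln(33.80/22)/k = 38660 s = 10.74 h.
Distance = v·t = 0.35·38660 = 13530 m = 13.53 km.

13.5 km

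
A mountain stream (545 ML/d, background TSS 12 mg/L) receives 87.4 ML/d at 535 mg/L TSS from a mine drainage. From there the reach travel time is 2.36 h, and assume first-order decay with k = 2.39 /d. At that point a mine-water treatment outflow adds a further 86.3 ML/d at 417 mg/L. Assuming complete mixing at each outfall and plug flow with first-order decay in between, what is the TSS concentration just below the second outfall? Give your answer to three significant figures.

109 mg/L

After mixing, C = (545.0·12.00 + 87.40·535.0) / 632.4 = 53300/632.4 = 84.28 mg/L; combined flow 632.4 ML/d.
First-order decay: C = 84.28·exp(−k·t) = 84.28·0.7906 = 66.63 mg/L.
At the second outfall, C = (632.4·66.63 + 86.30·417.0) / (632.4 + 86.30) = 108.7 mg/L.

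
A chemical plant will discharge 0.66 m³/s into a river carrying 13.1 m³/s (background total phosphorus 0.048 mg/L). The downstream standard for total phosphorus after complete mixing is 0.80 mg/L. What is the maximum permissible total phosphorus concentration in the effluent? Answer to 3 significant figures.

15.7 mg/L

At the limit, (Qr·Cr + Qe·Cₑ)/(Qr + Qe) = 0.80:
Cₑ = (13.76·0.80 − 13.10·0.04800) / 0.6600 = 15.73 mg/L.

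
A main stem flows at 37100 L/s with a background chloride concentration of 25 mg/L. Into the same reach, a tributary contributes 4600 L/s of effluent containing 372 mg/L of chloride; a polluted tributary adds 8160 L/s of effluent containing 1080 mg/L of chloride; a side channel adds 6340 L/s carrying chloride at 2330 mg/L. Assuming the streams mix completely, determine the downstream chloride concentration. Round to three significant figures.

Mixed concentration C = ΣQC/ΣQ = (37100·25.00 + 4600·372.0 + 8160·1080 + 6340·2330) / 56200 = 26220000/56200 = 466.6 mg/L.

467 mg/L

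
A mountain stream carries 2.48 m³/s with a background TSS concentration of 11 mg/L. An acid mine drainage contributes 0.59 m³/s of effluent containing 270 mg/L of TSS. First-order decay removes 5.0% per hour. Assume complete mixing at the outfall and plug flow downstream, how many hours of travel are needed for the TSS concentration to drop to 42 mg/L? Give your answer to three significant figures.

7.20 h

Conservation of mass: C = (2.480·11.00 + 0.5900·270.0) / 3.070 = 186.6/3.070 = 60.78 mg/L.
5.0%/h lost → k = −ln(1 − 0.05) = 0.05129 h⁻¹.
60.78·exp(−k·t) = 42 → t = ln(60.78/42)/k = 25930 s = 7.204 h.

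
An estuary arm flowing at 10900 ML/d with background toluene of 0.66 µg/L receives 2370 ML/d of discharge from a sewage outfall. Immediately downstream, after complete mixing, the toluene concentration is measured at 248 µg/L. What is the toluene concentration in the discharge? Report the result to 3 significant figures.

1390 µg/L

Mass balance: 10900·0.6600 + 2370·Cₑ = 13270·248.0
→ Cₑ = (13270·248.0 − 10900·0.6600) / 2370 = 1386 µg/L.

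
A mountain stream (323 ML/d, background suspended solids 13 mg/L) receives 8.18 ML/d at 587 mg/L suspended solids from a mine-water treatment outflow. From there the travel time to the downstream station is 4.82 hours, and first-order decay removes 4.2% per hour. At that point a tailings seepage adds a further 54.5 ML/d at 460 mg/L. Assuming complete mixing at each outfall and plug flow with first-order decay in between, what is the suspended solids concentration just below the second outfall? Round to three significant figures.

84.0 mg/L

Mixed concentration C = ΣQC/ΣQ = (323.0·13.00 + 8.180·587.0) / 331.2 = 9001/331.2 = 27.18 mg/L; combined flow 331.2 ML/d.
4.2%/h lost → k = −ln(1 − 0.042) = 0.04291 h⁻¹.
After decay, C = 27.18 × e^(−kt) = 27.18 × 0.8132 = 22.10 mg/L.
Second outfall: C = (331.2·22.10 + 54.50·460.0)/385.7 = 83.98 mg/L.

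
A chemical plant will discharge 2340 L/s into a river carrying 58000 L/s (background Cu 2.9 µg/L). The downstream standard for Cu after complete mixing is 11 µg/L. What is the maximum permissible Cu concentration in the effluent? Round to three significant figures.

212 µg/L

At the limit, (Qr·Cr + Qe·Cₑ)/(Qr + Qe) = 11:
Cₑ = (60340·11 − 58000·2.900) / 2340 = 211.8 µg/L.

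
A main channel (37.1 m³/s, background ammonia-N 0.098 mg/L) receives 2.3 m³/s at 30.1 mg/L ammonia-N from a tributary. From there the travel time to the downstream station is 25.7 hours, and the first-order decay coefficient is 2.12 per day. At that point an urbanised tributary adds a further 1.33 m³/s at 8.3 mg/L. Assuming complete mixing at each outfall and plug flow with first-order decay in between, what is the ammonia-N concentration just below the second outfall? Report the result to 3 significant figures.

Mixed concentration C = ΣQC/ΣQ = (37.10·0.09800 + 2.300·30.10) / 39.40 = 72.87/39.40 = 1.849 mg/L; combined flow 39.40 m³/s.
Applying C = C₀e^(−kt): 1.849 × 0.1033 = 0.1910 mg/L.
At the second outfall, C = (39.40·0.1910 + 1.330·8.300) / (39.40 + 1.330) = 0.4558 mg/L.

0.456 mg/L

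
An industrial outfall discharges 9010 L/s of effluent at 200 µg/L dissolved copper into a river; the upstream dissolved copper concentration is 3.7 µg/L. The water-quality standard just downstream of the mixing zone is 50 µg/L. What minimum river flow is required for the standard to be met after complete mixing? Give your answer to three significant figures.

29200 L/s

Set C_mix = 50: (Q·3.700 + 9010·200.0) / (Q + 9010) = 50
→ Q = 9010·(200.0 − 50)/(50 − 3.700) = 29190 L/s.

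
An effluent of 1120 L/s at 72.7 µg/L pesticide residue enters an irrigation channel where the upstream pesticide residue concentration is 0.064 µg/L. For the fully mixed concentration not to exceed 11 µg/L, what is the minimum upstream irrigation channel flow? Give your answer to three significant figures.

Set C_mix = 11: (Q·0.06400 + 1120·72.70) / (Q + 1120) = 11
→ Q = 1120·(72.70 − 11)/(11 − 0.06400) = 6319 L/s.

6320 L/s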